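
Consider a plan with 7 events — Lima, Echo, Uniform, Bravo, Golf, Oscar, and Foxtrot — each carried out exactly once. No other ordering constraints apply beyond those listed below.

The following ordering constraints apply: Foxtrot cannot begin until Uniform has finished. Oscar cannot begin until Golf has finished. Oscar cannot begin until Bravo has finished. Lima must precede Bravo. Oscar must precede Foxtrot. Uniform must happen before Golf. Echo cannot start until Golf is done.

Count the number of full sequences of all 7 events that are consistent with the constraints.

22

The events with no prerequisites are Lima, Uniform; any of them can be placed first.
Systematically extending each partial ordering one event at a time and counting, there are 22 complete orderings.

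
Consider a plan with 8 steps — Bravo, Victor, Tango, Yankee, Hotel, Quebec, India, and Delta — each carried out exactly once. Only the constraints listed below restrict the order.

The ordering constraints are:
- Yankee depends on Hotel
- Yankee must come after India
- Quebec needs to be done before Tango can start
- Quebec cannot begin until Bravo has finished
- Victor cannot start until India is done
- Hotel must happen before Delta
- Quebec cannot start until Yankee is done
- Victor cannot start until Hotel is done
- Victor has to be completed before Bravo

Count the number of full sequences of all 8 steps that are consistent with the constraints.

39

The steps with no prerequisites are Hotel, India; any of them can be placed first.
Systematically extending each partial ordering one step at a time and counting, there are 39 complete orderings.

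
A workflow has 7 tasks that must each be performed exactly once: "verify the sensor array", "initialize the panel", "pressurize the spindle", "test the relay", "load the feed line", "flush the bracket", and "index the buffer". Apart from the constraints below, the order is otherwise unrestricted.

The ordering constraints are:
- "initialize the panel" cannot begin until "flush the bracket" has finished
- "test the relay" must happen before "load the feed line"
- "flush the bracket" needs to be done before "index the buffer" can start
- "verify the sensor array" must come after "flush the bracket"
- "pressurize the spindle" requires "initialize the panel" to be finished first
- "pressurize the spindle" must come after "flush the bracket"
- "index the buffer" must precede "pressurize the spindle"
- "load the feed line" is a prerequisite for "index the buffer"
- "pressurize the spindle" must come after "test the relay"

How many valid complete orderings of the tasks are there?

47

2 tasks have no prerequisites ("test the relay", "flush the bracket"), so any of them could come first.
Enumerating by repeatedly choosing an available task (one whose prerequisites are all placed) gives 47 distinct complete orderings.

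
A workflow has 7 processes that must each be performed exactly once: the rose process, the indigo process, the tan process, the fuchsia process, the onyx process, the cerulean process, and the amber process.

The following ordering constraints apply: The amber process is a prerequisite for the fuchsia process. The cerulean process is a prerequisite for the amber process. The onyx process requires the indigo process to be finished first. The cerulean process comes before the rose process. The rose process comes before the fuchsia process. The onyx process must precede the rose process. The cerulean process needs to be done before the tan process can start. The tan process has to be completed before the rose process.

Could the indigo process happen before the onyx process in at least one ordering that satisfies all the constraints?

Every valid ordering already has the indigo process before the onyx process (the constraints require it), so in particular at least one does.

Yes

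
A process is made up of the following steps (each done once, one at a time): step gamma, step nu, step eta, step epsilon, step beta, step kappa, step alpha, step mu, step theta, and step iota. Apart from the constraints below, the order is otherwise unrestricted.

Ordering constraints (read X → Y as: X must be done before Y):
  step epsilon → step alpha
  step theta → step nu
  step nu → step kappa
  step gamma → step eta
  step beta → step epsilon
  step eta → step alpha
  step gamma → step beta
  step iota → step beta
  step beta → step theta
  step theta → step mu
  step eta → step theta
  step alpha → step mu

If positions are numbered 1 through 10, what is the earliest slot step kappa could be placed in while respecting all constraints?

Every step that must precede step kappa has to come before it. Tracing all chains that end at step kappa, those steps are: step gamma, step nu, step eta, step beta, step theta, step iota — 6 in total.
With 6 mandatory predecessors, the earliest step kappa can sit is position 6+1 = 7, and placing just those 6 first achieves it.

7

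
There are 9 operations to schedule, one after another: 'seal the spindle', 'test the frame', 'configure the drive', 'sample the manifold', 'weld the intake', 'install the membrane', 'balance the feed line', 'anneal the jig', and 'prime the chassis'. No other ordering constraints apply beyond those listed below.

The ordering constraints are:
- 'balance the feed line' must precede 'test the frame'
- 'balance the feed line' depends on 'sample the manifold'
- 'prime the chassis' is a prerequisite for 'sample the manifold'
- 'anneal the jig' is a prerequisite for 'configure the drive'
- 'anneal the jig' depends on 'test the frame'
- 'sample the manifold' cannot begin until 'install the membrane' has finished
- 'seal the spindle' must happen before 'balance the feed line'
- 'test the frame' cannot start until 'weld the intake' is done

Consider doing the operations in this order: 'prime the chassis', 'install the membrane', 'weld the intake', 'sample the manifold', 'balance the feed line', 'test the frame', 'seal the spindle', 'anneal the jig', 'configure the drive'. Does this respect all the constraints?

No

The sequence places 'balance the feed line' ahead of 'seal the spindle'.
That contradicts the constraint that 'seal the spindle' must precede 'balance the feed line'.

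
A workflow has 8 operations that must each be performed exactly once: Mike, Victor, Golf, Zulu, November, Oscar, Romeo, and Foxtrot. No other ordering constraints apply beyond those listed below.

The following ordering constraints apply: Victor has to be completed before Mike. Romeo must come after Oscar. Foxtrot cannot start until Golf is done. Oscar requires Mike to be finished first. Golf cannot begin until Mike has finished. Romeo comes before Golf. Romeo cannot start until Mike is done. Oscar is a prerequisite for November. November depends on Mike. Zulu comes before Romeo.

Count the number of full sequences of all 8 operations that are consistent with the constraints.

The operations with no prerequisites are Victor, Zulu; any of them can be placed first.
Enumerating by repeatedly choosing an available operation (one whose prerequisites are all placed) gives 17 distinct complete orderings.

17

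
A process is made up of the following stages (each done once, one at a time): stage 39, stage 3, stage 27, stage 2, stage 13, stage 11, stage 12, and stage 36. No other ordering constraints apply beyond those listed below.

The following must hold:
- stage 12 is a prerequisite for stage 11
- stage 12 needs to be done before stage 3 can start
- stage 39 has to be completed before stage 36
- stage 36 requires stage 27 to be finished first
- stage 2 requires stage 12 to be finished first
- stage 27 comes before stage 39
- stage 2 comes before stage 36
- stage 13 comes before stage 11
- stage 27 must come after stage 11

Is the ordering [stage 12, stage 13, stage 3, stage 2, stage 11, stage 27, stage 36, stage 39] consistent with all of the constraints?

Here stage 39 comes after stage 36.
That contradicts the constraint that stage 39 must precede stage 36.

No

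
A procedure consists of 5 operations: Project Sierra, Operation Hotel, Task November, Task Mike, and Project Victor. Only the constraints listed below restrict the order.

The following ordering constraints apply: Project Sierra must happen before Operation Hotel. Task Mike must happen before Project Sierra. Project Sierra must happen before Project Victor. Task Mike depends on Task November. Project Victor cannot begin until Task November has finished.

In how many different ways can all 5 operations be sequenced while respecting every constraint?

Only Task November has no prerequisites, so it must go first.
Counting all ways to extend the partial order to a total order gives 2.

2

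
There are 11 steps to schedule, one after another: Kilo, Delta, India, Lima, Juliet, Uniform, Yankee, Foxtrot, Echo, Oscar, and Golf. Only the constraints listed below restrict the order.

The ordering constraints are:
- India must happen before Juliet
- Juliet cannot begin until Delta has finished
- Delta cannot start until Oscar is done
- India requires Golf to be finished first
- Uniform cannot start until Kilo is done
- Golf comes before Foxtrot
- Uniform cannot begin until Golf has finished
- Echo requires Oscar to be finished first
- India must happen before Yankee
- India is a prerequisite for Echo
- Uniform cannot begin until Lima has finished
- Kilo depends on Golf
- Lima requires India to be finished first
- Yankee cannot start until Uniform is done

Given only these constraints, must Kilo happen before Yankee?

Following the dependencies: Kilo → Uniform → Yankee.
So Kilo must precede Yankee in any valid ordering.

Yes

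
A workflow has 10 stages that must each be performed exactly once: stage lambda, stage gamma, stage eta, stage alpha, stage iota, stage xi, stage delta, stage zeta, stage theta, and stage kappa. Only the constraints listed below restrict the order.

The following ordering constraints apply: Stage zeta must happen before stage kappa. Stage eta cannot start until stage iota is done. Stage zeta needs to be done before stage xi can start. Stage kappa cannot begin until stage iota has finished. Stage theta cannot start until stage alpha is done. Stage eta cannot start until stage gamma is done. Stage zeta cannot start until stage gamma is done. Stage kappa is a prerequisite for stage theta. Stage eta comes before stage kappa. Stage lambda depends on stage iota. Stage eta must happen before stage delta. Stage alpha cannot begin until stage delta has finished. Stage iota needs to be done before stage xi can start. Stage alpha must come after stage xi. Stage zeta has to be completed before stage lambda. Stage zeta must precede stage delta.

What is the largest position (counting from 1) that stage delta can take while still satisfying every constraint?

8

The stages that are forced after stage delta, directly or by a chain of constraints, are stage alpha, stage theta. That's 2 stages.
So at least 2 stages follow stage delta, putting stage delta no later than position 8. That position is achievable by scheduling everything else first.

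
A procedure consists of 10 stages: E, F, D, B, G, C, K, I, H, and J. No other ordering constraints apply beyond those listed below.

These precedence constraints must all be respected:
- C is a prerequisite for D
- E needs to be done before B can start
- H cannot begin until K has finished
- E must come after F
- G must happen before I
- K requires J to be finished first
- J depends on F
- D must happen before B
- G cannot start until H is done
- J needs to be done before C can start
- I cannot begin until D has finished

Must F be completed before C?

Yes

Chaining the stated constraints: F → J → C.
So F must precede C in any valid ordering.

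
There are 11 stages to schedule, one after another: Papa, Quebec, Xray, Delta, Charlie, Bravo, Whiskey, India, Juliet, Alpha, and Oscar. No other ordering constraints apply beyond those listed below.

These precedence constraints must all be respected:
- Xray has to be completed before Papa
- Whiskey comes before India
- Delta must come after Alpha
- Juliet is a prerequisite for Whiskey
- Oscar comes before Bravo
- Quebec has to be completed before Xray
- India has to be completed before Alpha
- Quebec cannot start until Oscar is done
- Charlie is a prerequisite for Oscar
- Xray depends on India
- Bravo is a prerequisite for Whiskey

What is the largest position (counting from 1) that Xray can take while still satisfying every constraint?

The only stage forced after Xray (directly or by a chain) is Papa.
With 1 mandatory successor out of 11 stages total, the latest slot for Xray is 11−1 = 10, and it's reachable by doing all non-successors before Xray.

10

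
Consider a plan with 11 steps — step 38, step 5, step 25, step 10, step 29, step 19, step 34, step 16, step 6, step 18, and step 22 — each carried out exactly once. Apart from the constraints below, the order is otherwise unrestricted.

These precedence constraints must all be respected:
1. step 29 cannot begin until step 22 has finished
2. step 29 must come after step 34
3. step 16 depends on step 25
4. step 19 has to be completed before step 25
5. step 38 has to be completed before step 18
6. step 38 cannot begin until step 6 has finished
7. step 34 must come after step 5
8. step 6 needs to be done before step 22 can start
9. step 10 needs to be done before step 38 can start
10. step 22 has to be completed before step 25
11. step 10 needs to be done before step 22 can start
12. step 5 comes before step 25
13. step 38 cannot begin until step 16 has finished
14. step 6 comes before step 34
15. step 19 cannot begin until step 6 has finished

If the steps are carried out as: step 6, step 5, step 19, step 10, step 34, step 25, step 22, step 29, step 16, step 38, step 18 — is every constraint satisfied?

The sequence places step 25 ahead of step 22.
That contradicts the constraint that step 22 must precede step 25.

No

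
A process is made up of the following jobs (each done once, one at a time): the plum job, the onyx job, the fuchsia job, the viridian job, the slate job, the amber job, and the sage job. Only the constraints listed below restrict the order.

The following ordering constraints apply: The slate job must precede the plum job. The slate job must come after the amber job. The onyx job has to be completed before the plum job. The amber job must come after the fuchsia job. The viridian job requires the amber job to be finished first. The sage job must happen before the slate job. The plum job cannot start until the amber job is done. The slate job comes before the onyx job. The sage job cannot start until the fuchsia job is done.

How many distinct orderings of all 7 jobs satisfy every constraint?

9

The fuchsia job is the only job with nothing required before it, so every ordering starts there.
Enumerating by repeatedly choosing an available job (one whose prerequisites are all placed) gives 9 distinct complete orderings.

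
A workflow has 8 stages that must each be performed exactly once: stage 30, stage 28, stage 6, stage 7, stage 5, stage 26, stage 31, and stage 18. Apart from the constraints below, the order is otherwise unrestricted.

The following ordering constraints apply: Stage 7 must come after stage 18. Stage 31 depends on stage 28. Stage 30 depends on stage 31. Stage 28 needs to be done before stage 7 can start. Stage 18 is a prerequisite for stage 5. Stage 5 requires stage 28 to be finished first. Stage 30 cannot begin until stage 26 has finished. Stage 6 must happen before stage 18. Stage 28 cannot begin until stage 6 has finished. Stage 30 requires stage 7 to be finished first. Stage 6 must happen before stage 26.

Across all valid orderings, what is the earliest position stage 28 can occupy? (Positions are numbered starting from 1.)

2

The only stage forced before stage 28 (directly or transitively) is stage 6.
So at minimum 1 stage comes before stage 28, putting stage 28 no earlier than position 2. That position is achievable by scheduling exactly that predecessor first.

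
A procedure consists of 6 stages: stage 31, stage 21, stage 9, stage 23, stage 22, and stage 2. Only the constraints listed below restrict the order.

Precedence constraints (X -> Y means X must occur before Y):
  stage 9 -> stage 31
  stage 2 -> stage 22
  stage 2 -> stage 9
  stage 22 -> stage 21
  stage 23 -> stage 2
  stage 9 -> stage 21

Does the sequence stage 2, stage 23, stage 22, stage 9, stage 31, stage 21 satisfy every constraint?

Here stage 23 comes after stage 2.
But one of the constraints requires stage 23 before stage 2, so this ordering violates it.

No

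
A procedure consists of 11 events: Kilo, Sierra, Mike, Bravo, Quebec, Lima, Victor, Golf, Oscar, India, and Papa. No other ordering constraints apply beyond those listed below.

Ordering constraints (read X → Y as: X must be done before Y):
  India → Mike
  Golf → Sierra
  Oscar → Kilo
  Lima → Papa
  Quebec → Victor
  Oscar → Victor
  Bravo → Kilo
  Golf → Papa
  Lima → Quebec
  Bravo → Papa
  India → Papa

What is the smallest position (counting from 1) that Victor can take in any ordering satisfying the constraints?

Working backwards through the constraints from Victor, its full set of required predecessors is Quebec, Lima, Oscar — 3 of them.
So at minimum 3 events come before Victor, putting Victor no earlier than position 4. That position is achievable by scheduling exactly those predecessors first.

4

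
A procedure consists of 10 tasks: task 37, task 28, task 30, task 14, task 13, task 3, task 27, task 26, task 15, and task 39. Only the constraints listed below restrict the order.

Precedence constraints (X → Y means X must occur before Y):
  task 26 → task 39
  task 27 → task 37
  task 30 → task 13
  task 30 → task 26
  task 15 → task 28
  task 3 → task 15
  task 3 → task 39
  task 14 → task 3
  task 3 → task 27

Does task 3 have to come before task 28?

Yes

There is a constraint chain task 3 → task 15 → task 28.
So task 3 must precede task 28 in any valid ordering.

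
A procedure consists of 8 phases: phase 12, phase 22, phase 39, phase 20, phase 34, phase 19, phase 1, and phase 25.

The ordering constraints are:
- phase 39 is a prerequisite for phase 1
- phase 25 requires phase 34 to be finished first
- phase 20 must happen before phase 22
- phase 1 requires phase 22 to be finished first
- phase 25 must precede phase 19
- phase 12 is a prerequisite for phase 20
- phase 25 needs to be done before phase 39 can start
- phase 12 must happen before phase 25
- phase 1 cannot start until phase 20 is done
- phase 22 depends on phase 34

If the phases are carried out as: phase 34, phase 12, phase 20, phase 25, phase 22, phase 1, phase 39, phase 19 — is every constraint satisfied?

The sequence places phase 1 ahead of phase 39.
Since phase 39 is required before phase 1, the ordering is invalid.

No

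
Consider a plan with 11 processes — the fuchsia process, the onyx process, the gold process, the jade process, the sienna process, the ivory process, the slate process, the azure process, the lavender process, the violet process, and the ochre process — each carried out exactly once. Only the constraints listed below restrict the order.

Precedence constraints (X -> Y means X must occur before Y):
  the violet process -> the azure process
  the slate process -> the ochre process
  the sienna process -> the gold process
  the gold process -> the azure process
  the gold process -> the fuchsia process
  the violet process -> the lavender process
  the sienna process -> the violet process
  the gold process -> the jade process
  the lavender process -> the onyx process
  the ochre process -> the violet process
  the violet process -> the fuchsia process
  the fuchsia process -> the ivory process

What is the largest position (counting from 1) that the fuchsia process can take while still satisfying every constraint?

10

Following the constraints forward from the fuchsia process, its only required successor is the ivory process.
With 1 mandatory successor out of 11 processes total, the latest slot for the fuchsia process is 11−1 = 10, and it's reachable by doing all non-successors before the fuchsia process.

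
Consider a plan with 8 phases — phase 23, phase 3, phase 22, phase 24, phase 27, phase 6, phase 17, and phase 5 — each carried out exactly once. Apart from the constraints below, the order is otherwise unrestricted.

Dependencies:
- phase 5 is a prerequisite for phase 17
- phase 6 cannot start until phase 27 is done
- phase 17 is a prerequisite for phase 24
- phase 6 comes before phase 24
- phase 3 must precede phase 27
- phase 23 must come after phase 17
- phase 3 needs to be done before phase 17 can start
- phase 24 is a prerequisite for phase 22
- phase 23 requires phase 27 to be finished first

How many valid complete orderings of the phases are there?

The phases with no prerequisites are phase 3, phase 5; any of them can be placed first.
Enumerating by repeatedly choosing an available phase (one whose prerequisites are all placed) gives 32 distinct complete orderings.

32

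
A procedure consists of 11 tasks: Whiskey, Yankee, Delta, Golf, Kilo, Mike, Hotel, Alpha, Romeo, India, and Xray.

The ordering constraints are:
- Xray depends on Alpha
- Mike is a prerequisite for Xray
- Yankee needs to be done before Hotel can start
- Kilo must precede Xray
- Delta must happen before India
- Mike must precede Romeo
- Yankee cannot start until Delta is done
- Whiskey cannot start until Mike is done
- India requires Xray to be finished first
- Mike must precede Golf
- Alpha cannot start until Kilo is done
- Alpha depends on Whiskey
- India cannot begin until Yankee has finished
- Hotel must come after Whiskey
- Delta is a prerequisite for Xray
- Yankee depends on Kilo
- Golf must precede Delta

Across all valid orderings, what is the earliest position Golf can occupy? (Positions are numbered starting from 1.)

Working backwards through the constraints from Golf, its only required predecessor is Mike.
With 1 mandatory predecessor, the earliest Golf can sit is position 1+1 = 2, and placing just that one first achieves it.

2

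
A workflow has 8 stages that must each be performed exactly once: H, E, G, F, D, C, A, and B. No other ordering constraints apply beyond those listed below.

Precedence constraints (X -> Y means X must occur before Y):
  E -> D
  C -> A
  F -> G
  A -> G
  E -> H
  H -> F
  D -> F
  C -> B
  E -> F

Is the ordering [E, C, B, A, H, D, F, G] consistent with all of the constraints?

Going through the constraints one by one, each required predecessor appears earlier in the sequence than its dependent — e.g. E (position 1) is before F (position 7), as required.

Yes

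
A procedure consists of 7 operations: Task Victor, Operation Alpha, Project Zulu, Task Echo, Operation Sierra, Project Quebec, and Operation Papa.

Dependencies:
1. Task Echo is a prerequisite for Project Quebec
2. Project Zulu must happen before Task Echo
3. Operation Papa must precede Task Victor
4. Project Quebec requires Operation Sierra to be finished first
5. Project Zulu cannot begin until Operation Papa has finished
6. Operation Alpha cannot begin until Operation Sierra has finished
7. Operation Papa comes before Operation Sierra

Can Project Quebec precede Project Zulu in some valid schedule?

No

Following Project Zulu → Task Echo → Project Quebec, Project Zulu must precede Project Quebec in every valid ordering.
Hence Project Quebec can never be scheduled before Project Zulu.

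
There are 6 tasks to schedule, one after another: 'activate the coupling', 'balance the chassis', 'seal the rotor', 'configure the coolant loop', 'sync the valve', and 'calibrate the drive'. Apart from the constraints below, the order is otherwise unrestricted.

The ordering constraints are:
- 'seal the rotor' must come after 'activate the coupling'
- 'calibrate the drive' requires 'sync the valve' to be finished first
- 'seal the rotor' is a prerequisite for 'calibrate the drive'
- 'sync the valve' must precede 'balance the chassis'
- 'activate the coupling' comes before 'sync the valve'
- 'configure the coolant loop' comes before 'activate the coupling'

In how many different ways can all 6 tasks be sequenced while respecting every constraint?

Only 'configure the coolant loop' has no prerequisites, so it must go first.
Systematically extending each partial ordering one task at a time and counting, there are 5 complete orderings.

5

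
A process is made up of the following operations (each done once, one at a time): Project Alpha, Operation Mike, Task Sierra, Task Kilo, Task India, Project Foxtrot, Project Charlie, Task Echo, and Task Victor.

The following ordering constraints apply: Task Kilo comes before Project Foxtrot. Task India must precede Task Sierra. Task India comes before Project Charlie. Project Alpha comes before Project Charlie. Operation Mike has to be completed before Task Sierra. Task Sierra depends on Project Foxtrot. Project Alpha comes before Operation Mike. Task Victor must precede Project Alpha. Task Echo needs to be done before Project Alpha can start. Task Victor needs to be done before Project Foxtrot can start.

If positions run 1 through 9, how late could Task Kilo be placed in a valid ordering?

Following every chain forward from Task Kilo, the operations that must come later are Task Sierra, Project Foxtrot — 2 of them.
With 2 mandatory successors out of 9 operations total, the latest slot for Task Kilo is 9−2 = 7, and it's reachable by doing all non-successors before Task Kilo.

7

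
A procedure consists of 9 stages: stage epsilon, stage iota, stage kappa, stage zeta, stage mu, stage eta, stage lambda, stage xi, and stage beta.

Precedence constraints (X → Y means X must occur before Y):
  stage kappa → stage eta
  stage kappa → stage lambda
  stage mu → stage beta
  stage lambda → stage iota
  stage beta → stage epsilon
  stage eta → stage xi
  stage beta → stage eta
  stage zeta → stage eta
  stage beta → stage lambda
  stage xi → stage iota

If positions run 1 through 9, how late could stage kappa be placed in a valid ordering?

Every stage that must follow stage kappa has to come after it. Tracing all chains starting from stage kappa, those stages are: stage iota, stage eta, stage lambda, stage xi — 4 in total.
So at least 4 stages follow stage kappa, putting stage kappa no later than position 5. That position is achievable by scheduling everything else first.

5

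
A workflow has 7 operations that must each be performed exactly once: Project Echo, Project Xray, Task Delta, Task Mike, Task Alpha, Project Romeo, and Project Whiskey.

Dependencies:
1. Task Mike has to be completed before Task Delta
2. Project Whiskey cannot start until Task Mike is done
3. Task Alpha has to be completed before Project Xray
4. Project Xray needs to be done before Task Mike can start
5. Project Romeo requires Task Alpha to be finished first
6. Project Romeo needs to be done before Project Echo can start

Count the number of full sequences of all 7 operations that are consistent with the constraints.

30

Task Alpha is the only operation with nothing required before it, so every ordering starts there.
Enumerating by repeatedly choosing an available operation (one whose prerequisites are all placed) gives 30 distinct complete orderings.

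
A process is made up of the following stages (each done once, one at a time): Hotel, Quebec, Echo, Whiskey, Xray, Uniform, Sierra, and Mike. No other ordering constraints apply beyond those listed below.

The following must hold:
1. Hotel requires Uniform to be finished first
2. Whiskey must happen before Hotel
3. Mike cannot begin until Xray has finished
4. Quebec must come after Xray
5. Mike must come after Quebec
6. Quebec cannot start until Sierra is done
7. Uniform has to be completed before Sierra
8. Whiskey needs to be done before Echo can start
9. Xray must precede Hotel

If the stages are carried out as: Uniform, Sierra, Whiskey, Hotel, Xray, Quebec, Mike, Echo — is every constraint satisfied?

No

Here Xray comes after Hotel.
But one of the constraints requires Xray before Hotel, so this ordering violates it.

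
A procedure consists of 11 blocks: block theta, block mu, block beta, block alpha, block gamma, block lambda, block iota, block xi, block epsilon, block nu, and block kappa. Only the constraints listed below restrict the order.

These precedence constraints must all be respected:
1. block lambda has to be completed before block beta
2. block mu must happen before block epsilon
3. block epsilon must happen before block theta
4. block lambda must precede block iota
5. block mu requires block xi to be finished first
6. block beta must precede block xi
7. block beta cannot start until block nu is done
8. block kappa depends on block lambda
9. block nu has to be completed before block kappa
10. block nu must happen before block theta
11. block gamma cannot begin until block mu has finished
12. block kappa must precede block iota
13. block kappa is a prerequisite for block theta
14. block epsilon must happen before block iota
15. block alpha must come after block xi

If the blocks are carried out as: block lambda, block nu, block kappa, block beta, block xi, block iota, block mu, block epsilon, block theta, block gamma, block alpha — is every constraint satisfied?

No

Here block epsilon comes after block iota.
Since block epsilon is required before block iota, the ordering is invalid.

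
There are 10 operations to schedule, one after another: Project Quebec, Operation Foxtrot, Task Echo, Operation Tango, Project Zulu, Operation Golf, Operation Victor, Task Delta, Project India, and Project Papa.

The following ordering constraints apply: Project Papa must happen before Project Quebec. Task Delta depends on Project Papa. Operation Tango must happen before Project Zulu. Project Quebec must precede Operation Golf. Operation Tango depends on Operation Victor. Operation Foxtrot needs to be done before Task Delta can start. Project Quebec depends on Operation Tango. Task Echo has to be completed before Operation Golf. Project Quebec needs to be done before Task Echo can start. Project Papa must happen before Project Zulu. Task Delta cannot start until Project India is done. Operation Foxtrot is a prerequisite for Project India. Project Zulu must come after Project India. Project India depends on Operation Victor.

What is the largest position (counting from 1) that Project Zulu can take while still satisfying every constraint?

Project Zulu has no required successors, so nothing stops it from going last (position 10).

10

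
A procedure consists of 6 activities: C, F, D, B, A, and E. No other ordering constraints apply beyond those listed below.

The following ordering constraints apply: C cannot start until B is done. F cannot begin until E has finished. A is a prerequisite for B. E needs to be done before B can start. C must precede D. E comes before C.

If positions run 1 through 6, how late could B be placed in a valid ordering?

Every activity that must follow B has to come after it. Tracing all chains starting from B, those activities are: C, D — 2 in total.
So at least 2 activities follow B, putting B no later than position 4. That position is achievable by scheduling everything else first.

4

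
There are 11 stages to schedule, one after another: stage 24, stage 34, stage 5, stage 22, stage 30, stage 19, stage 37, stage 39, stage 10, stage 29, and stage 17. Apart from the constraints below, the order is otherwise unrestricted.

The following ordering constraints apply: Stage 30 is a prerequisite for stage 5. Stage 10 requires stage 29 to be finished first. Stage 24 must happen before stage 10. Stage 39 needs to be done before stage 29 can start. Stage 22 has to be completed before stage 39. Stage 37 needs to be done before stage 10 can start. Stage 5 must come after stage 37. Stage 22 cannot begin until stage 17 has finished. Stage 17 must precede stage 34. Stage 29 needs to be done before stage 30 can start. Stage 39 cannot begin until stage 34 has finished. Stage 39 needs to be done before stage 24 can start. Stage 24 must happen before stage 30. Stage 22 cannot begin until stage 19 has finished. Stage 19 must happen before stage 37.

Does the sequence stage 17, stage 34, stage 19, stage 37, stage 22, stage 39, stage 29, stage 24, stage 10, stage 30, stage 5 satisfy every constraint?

Yes

Checking each listed constraint against this order: for instance, stage 37 is in position 4 and stage 5 in position 11, so that constraint holds — and the remaining constraints check out the same way.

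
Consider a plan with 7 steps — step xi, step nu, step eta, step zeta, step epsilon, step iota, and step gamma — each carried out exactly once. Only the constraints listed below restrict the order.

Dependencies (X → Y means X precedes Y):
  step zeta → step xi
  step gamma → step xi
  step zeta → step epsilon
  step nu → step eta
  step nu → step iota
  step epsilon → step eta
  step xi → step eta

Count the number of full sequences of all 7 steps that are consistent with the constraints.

3 steps have no prerequisites (step nu, step zeta, step gamma), so any of them could come first.
Systematically extending each partial ordering one step at a time and counting, there are 100 complete orderings.

100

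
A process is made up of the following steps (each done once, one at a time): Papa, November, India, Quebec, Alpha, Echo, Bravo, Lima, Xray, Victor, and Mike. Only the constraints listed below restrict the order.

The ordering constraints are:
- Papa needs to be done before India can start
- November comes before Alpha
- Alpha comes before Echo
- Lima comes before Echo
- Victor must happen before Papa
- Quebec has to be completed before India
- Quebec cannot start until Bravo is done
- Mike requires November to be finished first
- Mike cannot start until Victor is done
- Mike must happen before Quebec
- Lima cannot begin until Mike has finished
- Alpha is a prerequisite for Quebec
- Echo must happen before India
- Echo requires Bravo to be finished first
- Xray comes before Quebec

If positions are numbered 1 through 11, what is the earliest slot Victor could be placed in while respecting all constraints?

No constraint forces any other step before Victor, so it can be placed first.

1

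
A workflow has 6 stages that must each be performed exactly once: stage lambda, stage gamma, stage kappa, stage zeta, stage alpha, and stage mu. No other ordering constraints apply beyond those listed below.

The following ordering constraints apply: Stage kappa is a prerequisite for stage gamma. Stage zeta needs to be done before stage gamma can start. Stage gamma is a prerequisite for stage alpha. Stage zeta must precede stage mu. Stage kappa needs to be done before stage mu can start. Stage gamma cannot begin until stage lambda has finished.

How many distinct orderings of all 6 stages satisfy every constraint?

The stages with no prerequisites are stage lambda, stage kappa, stage zeta; any of them can be placed first.
Enumerating by repeatedly choosing an available stage (one whose prerequisites are all placed) gives 20 distinct complete orderings.

20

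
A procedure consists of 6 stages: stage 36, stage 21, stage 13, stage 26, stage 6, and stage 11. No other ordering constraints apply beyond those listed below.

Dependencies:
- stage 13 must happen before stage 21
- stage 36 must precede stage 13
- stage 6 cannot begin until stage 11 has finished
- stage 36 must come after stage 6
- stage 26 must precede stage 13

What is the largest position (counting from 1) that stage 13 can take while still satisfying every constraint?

The only stage forced after stage 13 (directly or by a chain) is stage 21.
So at least 1 stage follows stage 13, putting stage 13 no later than position 5. That position is achievable by scheduling everything else first.

5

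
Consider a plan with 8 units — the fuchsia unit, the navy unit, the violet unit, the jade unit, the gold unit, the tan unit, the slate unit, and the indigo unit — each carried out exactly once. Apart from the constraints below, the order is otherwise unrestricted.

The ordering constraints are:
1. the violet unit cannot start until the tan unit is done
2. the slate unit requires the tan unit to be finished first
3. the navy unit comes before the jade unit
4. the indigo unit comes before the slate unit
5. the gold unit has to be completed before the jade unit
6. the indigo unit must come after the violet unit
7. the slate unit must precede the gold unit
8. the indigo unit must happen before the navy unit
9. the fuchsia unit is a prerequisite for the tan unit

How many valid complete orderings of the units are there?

Only the fuchsia unit has no prerequisites, so it must go first.
Counting all ways to extend the partial order to a total order gives 3.

3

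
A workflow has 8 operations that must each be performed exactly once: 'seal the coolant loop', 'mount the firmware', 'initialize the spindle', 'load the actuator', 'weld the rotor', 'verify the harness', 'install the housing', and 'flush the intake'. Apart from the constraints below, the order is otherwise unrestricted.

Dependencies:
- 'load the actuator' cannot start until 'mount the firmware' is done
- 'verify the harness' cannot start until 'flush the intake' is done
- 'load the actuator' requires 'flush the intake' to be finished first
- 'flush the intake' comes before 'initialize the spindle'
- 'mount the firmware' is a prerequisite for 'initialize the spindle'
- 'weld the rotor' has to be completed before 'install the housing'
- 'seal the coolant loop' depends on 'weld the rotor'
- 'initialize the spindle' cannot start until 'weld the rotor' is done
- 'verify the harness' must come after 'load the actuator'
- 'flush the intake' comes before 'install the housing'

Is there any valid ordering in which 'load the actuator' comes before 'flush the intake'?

There is a dependency chain 'flush the intake' → 'load the actuator', so 'load the actuator' always comes after 'flush the intake'.
So no valid ordering can have 'load the actuator' before 'flush the intake'.

No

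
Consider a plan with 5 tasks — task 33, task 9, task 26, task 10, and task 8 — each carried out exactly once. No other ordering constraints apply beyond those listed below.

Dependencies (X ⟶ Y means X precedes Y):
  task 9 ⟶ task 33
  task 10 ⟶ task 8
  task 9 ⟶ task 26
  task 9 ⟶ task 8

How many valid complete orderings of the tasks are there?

18

2 tasks have no prerequisites (task 9, task 10), so any of them could come first.
Enumerating by repeatedly choosing an available task (one whose prerequisites are all placed) gives 18 distinct complete orderings.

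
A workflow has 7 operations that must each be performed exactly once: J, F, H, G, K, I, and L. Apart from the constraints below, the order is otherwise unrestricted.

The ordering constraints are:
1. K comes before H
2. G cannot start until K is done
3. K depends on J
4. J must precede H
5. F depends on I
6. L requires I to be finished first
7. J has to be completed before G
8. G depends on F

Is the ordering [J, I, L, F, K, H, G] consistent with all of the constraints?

Every stated constraint is respected: J sits at position 1, ahead of G at position 7, and each of the other listed pairs likewise has the predecessor earlier in the sequence.

Yes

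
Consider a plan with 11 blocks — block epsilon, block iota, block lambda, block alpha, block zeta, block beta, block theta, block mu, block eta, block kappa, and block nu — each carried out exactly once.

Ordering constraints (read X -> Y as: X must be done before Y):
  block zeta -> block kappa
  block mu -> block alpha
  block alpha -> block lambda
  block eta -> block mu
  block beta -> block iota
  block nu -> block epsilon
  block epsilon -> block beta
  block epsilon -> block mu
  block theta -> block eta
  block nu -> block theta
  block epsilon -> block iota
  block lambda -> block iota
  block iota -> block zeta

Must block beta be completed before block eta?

No chain of constraints connects block beta to block eta in either direction.
So block beta can come before block eta or after — it is not forced.

No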